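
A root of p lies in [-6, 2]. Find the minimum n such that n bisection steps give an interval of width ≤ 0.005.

Width after n steps is 8/2^n. Need 2^n ≥ 8/0.005 = 1600.
2^10 = 1024 < 1600 ≤ 2^11 = 2048, so n = 11.

11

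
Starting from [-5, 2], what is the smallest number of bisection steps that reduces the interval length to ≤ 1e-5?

Width after n steps is 7/2^n. Need 2^n ≥ 7/1e-5 = 700000.
2^19 = 524288 < 700000 ≤ 2^20 = 1048576, so n = 20.

20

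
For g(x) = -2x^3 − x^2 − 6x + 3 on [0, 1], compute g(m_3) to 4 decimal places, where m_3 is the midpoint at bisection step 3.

m = 0.5, g(m) = -0.5 (−); new bracket [0, 0.5]
m = 0.25, g(m) = 1.40625 (+); new bracket [0.25, 0.5]
m = 0.375, g(m) = 0.503906 (+); new bracket [0.375, 0.5]

0.5039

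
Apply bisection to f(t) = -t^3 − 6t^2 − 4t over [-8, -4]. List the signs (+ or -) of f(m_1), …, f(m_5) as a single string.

+-++-

m = -6, f(m) = 24 (+); new bracket [-6, -4]
m = -5, f(m) = -5 (−); new bracket [-6, -5]
m = -5.5, f(m) = 6.875 (+); new bracket [-5.5, -5]
m = -5.25, f(m) = 0.3281 (+); new bracket [-5.25, -5]
m = -5.125, f(m) = -2.4824 (−); new bracket [-5.25, -5.125]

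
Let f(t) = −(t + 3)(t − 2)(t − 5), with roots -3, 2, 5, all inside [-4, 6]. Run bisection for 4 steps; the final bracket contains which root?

m = 1, f(m) = -16 (−); new bracket [-4, 1]
m = -1.5, f(m) = -34.125 (−); new bracket [-4, -1.5]
m = -2.75, f(m) = -9.203125 (−); new bracket [-4, -2.75]
m = -3.375, f(m) = 16.8809 (+); new bracket [-3.375, -2.75]

-3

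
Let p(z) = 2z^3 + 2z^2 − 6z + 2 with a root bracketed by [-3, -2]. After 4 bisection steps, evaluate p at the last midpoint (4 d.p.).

z = -2.5 gives p = -1.75, negative; keep [-2.5, -2]
z = -2.25 gives p = 2.84375, positive; keep [-2.5, -2.25]
z = -2.375 gives p = 0.738281, positive; keep [-2.5, -2.375]
z = -2.4375 gives p = -0.4565, negative; keep [-2.4375, -2.375]

-0.4565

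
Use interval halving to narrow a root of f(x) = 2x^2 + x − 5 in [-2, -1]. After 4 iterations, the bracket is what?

[-1.875, -1.8125]

f(-1.5) = -2 < 0, so the root lies in [-2, -1.5]
f(-1.75) = -0.625 < 0, so the root lies in [-2, -1.75]
f(-1.875) = 0.15625 > 0, so the root lies in [-1.875, -1.75]
f(-1.8125) = -0.2422 < 0, so the root lies in [-1.875, -1.8125]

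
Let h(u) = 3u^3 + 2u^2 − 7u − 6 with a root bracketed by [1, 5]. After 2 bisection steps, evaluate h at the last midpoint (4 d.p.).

12.0000

h(3) = 72 > 0, so the root lies in [1, 3]
h(2) = 12 > 0, so the root lies in [1, 2]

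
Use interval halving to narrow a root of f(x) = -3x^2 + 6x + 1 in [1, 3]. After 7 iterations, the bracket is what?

[2.140625, 2.15625]

f(2) = 1 > 0, so the root lies in [2, 3]
f(2.5) = -2.75 < 0, so the root lies in [2, 2.5]
f(2.25) = -0.6875 < 0, so the root lies in [2, 2.25]
f(2.125) = 0.2031 > 0, so the root lies in [2.125, 2.25]
f(2.1875) = -0.2305 < 0, so the root lies in [2.125, 2.1875]
f(2.15625) = -0.0107 < 0, so the root lies in [2.125, 2.15625]
f(2.140625) = 0.0969 > 0, so the root lies in [2.140625, 2.15625]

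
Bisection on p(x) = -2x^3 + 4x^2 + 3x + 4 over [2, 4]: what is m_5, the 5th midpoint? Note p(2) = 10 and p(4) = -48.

midpoint 3: p = -5 < 0 → [2, 3]
midpoint 2.5: p = 5.25 > 0 → [2.5, 3]
midpoint 2.75: p = 0.90625 > 0 → [2.75, 3]
midpoint 2.875: p = -1.8398 < 0 → [2.75, 2.875]
midpoint 2.8125: p = -0.4165 < 0 → [2.75, 2.8125]

2.8125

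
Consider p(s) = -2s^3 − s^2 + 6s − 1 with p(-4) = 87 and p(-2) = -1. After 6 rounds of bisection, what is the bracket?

s = -3 gives p = 26, positive; keep [-3, -2]
s = -2.5 gives p = 9, positive; keep [-2.5, -2]
s = -2.25 gives p = 3.21875, positive; keep [-2.25, -2]
s = -2.125 gives p = 0.9258, positive; keep [-2.125, -2]
s = -2.0625 gives p = -0.0815, negative; keep [-2.125, -2.0625]
s = -2.09375 gives p = 0.4108, positive; keep [-2.09375, -2.0625]

[-2.09375, -2.0625]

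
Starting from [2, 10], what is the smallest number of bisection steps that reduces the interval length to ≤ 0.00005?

Width after n steps is 8/2^n. Need 2^n ≥ 8/0.00005 = 160000.
2^17 = 131072 < 160000 ≤ 2^18 = 262144, so n = 18.

18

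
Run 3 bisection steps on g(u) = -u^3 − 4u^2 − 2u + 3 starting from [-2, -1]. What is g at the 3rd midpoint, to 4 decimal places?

-0.0215

m = -1.5, g(m) = 0.375 (+); new bracket [-2, -1.5]
m = -1.75, g(m) = -0.390625 (−); new bracket [-1.75, -1.5]
m = -1.625, g(m) = -0.021484 (−); new bracket [-1.625, -1.5]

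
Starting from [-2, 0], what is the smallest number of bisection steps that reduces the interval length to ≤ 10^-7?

25

Width after n steps is 2/2^n. Need 2^n ≥ 2/10^-7 = 20000000.
2^24 = 16777216 < 20000000 ≤ 2^25 = 33554432, so n = 25.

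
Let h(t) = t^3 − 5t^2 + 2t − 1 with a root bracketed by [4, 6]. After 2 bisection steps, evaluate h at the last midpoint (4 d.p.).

t = 5 gives h = 9, positive; keep [4, 5]
t = 4.5 gives h = -2.125, negative; keep [4.5, 5]

-2.1250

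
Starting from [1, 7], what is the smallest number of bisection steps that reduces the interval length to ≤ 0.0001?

Width after n steps is 6/2^n. Need 2^n ≥ 6/0.0001 = 60000.
2^15 = 32768 < 60000 ≤ 2^16 = 65536, so n = 16.

16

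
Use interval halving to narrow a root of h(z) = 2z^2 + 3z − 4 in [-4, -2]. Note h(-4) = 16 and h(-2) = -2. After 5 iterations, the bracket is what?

m = -3, h(m) = 5 (+); new bracket [-3, -2]
m = -2.5, h(m) = 1 (+); new bracket [-2.5, -2]
m = -2.25, h(m) = -0.625 (−); new bracket [-2.5, -2.25]
m = -2.375, h(m) = 0.1562 (+); new bracket [-2.375, -2.25]
m = -2.3125, h(m) = -0.2422 (−); new bracket [-2.375, -2.3125]

[-2.375, -2.3125]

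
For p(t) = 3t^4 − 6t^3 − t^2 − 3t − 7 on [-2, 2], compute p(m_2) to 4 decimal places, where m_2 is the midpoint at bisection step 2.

m = 0, p(m) = -7 (−); new bracket [-2, 0]
m = -1, p(m) = 4 (+); new bracket [-1, 0]

4.0000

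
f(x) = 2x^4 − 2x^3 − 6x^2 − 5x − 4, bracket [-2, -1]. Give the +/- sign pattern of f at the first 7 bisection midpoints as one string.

+++---+

midpoint -1.5: f = 6.875 > 0 → [-1.5, -1]
midpoint -1.25: f = 1.664062 > 0 → [-1.25, -1]
midpoint -1.125: f = 0.08252 > 0 → [-1.125, -1]
midpoint -1.0625: f = -0.5132 < 0 → [-1.125, -1.0625]
midpoint -1.09375: f = -0.2299 < 0 → [-1.125, -1.09375]
midpoint -1.109375: f = -0.0774 < 0 → [-1.125, -1.109375]
midpoint -1.1171875: f = 0.0016 > 0 → [-1.1171875, -1.109375]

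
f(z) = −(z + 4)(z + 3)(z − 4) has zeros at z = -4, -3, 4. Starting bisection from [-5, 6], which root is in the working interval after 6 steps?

4

f(0.5) = 55.125 > 0, so the root lies in [0.5, 6]
f(3.25) = 33.984375 > 0, so the root lies in [3.25, 6]
f(4.625) = -41.103516 < 0, so the root lies in [3.25, 4.625]
f(3.9375) = 3.4417 > 0, so the root lies in [3.9375, 4.625]
f(4.28125) = -16.9588 < 0, so the root lies in [3.9375, 4.28125]
f(4.109375) = -6.3058 < 0, so the root lies in [3.9375, 4.109375]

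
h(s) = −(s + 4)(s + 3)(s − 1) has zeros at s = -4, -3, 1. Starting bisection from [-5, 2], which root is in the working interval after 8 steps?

1

midpoint -1.5: h = 9.375 > 0 → [-1.5, 2]
midpoint 0.25: h = 10.359375 > 0 → [0.25, 2]
midpoint 1.125: h = -2.642578 < 0 → [0.25, 1.125]
midpoint 0.6875: h = 5.4016 > 0 → [0.6875, 1.125]
midpoint 0.90625: h = 1.7967 > 0 → [0.90625, 1.125]
midpoint 1.015625: h = -0.3147 < 0 → [0.90625, 1.015625]
midpoint 0.9609375: h = 0.7676 > 0 → [0.9609375, 1.015625]
midpoint 0.98828125: h = 0.2331 > 0 → [0.98828125, 1.015625]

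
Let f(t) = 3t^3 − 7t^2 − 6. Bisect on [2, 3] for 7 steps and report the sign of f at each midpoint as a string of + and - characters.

-++----

t = 2.5 gives f = -2.875, negative; keep [2.5, 3]
t = 2.75 gives f = 3.453125, positive; keep [2.5, 2.75]
t = 2.625 gives f = 0.029297, positive; keep [2.5, 2.625]
t = 2.5625 gives f = -1.4856, negative; keep [2.5625, 2.625]
t = 2.59375 gives f = -0.7441, negative; keep [2.59375, 2.625]
t = 2.609375 gives f = -0.3614, negative; keep [2.609375, 2.625]
t = 2.6171875 gives f = -0.1671, negative; keep [2.6171875, 2.625]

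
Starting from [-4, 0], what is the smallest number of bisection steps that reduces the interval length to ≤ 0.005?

Width after n steps is 4/2^n. Need 2^n ≥ 4/0.005 = 800.
2^9 = 512 < 800 ≤ 2^10 = 1024, so n = 10.

10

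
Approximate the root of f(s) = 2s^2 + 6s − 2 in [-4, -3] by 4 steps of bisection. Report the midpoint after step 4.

m = -3.5, f(m) = 1.5 (+); new bracket [-3.5, -3]
m = -3.25, f(m) = -0.375 (−); new bracket [-3.5, -3.25]
m = -3.375, f(m) = 0.53125 (+); new bracket [-3.375, -3.25]
m = -3.3125, f(m) = 0.0703 (+); new bracket [-3.3125, -3.25]

-3.3125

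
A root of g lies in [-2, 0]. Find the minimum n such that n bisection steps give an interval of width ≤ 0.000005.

19

Width after n steps is 2/2^n. Need 2^n ≥ 2/0.000005 = 400000.
2^18 = 262144 < 400000 ≤ 2^19 = 524288, so n = 19.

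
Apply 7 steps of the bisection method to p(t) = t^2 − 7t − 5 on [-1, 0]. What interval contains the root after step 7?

[-0.65625, -0.6484375]

midpoint -0.5: p = -1.25 < 0 → [-1, -0.5]
midpoint -0.75: p = 0.8125 > 0 → [-0.75, -0.5]
midpoint -0.625: p = -0.234375 < 0 → [-0.75, -0.625]
midpoint -0.6875: p = 0.2852 > 0 → [-0.6875, -0.625]
midpoint -0.65625: p = 0.0244 > 0 → [-0.65625, -0.625]
midpoint -0.640625: p = -0.1052 < 0 → [-0.65625, -0.640625]
midpoint -0.6484375: p = -0.0405 < 0 → [-0.65625, -0.6484375]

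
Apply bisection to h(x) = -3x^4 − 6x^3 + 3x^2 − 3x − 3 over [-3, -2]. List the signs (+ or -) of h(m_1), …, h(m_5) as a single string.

-++++

m = -2.5, h(m) = -0.1875 (−); new bracket [-2.5, -2]
m = -2.25, h(m) = 10.394531 (+); new bracket [-2.5, -2.25]
m = -2.375, h(m) = 5.97583 (+); new bracket [-2.5, -2.375]
m = -2.4375, h(m) = 3.1289 (+); new bracket [-2.5, -2.4375]
m = -2.46875, h(m) = 1.5315 (+); new bracket [-2.5, -2.46875]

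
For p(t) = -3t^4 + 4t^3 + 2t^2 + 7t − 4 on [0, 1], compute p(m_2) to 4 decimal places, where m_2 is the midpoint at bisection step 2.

-2.0742

m = 0.5, p(m) = 0.3125 (+); new bracket [0, 0.5]
m = 0.25, p(m) = -2.074219 (−); new bracket [0.25, 0.5]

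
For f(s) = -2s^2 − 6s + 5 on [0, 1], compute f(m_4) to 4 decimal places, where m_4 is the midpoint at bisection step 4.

-0.0703

s = 0.5 gives f = 1.5, positive; keep [0.5, 1]
s = 0.75 gives f = -0.625, negative; keep [0.5, 0.75]
s = 0.625 gives f = 0.46875, positive; keep [0.625, 0.75]
s = 0.6875 gives f = -0.0703, negative; keep [0.625, 0.6875]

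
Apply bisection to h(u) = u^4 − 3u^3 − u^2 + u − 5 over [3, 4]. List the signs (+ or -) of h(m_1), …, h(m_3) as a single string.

+-+

m = 3.5, h(m) = 7.6875 (+); new bracket [3, 3.5]
m = 3.25, h(m) = -3.730469 (−); new bracket [3.25, 3.5]
m = 3.375, h(m) = 1.400635 (+); new bracket [3.25, 3.375]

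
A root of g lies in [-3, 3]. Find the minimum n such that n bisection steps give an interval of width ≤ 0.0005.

Width after n steps is 6/2^n. Need 2^n ≥ 6/0.0005 = 12000.
2^13 = 8192 < 12000 ≤ 2^14 = 16384, so n = 14.

14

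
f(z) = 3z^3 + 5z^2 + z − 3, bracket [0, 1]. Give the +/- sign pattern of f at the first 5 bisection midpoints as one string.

f(0.5) = -0.875 < 0, so the root lies in [0.5, 1]
f(0.75) = 1.828125 > 0, so the root lies in [0.5, 0.75]
f(0.625) = 0.310547 > 0, so the root lies in [0.5, 0.625]
f(0.5625) = -0.3215 < 0, so the root lies in [0.5625, 0.625]
f(0.59375) = -0.0156 < 0, so the root lies in [0.59375, 0.625]

-++--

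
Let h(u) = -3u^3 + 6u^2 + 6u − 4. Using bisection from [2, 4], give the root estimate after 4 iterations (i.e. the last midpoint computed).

h(3) = -13 < 0, so the root lies in [2, 3]
h(2.5) = 1.625 > 0, so the root lies in [2.5, 3]
h(2.75) = -4.515625 < 0, so the root lies in [2.5, 2.75]
h(2.625) = -1.1699 < 0, so the root lies in [2.5, 2.625]

2.625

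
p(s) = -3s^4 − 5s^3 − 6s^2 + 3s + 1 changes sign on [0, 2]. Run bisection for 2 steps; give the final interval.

[0.5, 1]

midpoint 1: p = -10 < 0 → [0, 1]
midpoint 0.5: p = 0.1875 > 0 → [0.5, 1]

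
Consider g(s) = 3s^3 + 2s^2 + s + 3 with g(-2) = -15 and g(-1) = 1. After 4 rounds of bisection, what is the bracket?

[-1.1875, -1.125]

g(-1.5) = -4.125 < 0, so the root lies in [-1.5, -1]
g(-1.25) = -0.984375 < 0, so the root lies in [-1.25, -1]
g(-1.125) = 0.134766 > 0, so the root lies in [-1.25, -1.125]
g(-1.1875) = -0.3909 < 0, so the root lies in [-1.1875, -1.125]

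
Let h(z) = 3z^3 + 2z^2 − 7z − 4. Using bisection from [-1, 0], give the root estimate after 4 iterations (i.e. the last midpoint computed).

z = -0.5 gives h = -0.375, negative; keep [-1, -0.5]
z = -0.75 gives h = 1.109375, positive; keep [-0.75, -0.5]
z = -0.625 gives h = 0.423828, positive; keep [-0.625, -0.5]
z = -0.5625 gives h = 0.0364, positive; keep [-0.5625, -0.5]

-0.5625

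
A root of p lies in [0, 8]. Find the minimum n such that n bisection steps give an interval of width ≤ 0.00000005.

28

Width after n steps is 8/2^n. Need 2^n ≥ 8/0.00000005 = 160000000.
2^27 = 134217728 < 160000000 ≤ 2^28 = 268435456, so n = 28.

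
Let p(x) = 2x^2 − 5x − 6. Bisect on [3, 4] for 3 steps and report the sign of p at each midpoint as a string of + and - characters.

midpoint 3.5: p = 1 > 0 → [3, 3.5]
midpoint 3.25: p = -1.125 < 0 → [3.25, 3.5]
midpoint 3.375: p = -0.09375 < 0 → [3.375, 3.5]

+--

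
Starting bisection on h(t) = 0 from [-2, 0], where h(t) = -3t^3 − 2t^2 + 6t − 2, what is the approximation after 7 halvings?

h(-1) = -7 < 0, so the root lies in [-2, -1]
h(-1.5) = -5.375 < 0, so the root lies in [-2, -1.5]
h(-1.75) = -2.546875 < 0, so the root lies in [-2, -1.75]
h(-1.875) = -0.5059 < 0, so the root lies in [-2, -1.875]
h(-1.9375) = 0.6868 > 0, so the root lies in [-1.9375, -1.875]
h(-1.90625) = 0.0757 > 0, so the root lies in [-1.90625, -1.875]
h(-1.890625) = -0.2188 < 0, so the root lies in [-1.90625, -1.890625]

-1.890625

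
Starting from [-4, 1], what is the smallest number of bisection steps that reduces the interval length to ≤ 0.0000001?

26

Width after n steps is 5/2^n. Need 2^n ≥ 5/0.0000001 = 50000000.
2^25 = 33554432 < 50000000 ≤ 2^26 = 67108864, so n = 26.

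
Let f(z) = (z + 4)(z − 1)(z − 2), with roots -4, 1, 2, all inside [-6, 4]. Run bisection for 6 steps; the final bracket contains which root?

-4

z = -1 gives f = 18, positive; keep [-6, -1]
z = -3.5 gives f = 12.375, positive; keep [-6, -3.5]
z = -4.75 gives f = -29.109375, negative; keep [-4.75, -3.5]
z = -4.125 gives f = -3.9238, negative; keep [-4.125, -3.5]
z = -3.8125 gives f = 5.2449, positive; keep [-4.125, -3.8125]
z = -3.96875 gives f = 0.9268, positive; keep [-4.125, -3.96875]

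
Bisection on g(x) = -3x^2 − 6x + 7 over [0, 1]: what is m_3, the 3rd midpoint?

0.875

midpoint 0.5: g = 3.25 > 0 → [0.5, 1]
midpoint 0.75: g = 0.8125 > 0 → [0.75, 1]
midpoint 0.875: g = -0.546875 < 0 → [0.75, 0.875]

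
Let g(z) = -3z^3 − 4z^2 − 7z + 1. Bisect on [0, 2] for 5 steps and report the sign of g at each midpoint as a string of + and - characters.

midpoint 1: g = -13 < 0 → [0, 1]
midpoint 0.5: g = -3.875 < 0 → [0, 0.5]
midpoint 0.25: g = -1.046875 < 0 → [0, 0.25]
midpoint 0.125: g = 0.0566 > 0 → [0.125, 0.25]
midpoint 0.1875: g = -0.4729 < 0 → [0.125, 0.1875]

---+-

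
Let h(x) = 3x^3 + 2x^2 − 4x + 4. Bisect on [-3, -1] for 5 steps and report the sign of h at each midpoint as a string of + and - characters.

-++--

h(-2) = -4 < 0, so the root lies in [-2, -1]
h(-1.5) = 4.375 > 0, so the root lies in [-2, -1.5]
h(-1.75) = 1.046875 > 0, so the root lies in [-2, -1.75]
h(-1.875) = -1.2441 < 0, so the root lies in [-1.875, -1.75]
h(-1.8125) = -0.0427 < 0, so the root lies in [-1.8125, -1.75]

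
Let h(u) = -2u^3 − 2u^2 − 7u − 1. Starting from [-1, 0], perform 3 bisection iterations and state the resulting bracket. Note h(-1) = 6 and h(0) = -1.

[-0.25, -0.125]

midpoint -0.5: h = 2.25 > 0 → [-0.5, 0]
midpoint -0.25: h = 0.65625 > 0 → [-0.25, 0]
midpoint -0.125: h = -0.152344 < 0 → [-0.25, -0.125]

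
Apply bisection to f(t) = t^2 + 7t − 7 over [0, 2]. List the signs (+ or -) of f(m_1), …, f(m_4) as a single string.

t = 1 gives f = 1, positive; keep [0, 1]
t = 0.5 gives f = -3.25, negative; keep [0.5, 1]
t = 0.75 gives f = -1.1875, negative; keep [0.75, 1]
t = 0.875 gives f = -0.1094, negative; keep [0.875, 1]

+---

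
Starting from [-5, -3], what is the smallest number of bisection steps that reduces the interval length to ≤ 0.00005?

Width after n steps is 2/2^n. Need 2^n ≥ 2/0.00005 = 40000.
2^15 = 32768 < 40000 ≤ 2^16 = 65536, so n = 16.

16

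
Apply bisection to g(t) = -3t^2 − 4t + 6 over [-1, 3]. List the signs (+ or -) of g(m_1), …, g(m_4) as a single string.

-+++

m = 1, g(m) = -1 (−); new bracket [-1, 1]
m = 0, g(m) = 6 (+); new bracket [0, 1]
m = 0.5, g(m) = 3.25 (+); new bracket [0.5, 1]
m = 0.75, g(m) = 1.3125 (+); new bracket [0.75, 1]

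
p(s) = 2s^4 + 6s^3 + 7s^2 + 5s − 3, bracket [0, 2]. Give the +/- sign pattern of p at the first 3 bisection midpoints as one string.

++-

s = 1 gives p = 17, positive; keep [0, 1]
s = 0.5 gives p = 2.125, positive; keep [0, 0.5]
s = 0.25 gives p = -1.210938, negative; keep [0.25, 0.5]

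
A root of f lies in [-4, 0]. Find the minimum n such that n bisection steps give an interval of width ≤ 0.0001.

Width after n steps is 4/2^n. Need 2^n ≥ 4/0.0001 = 40000.
2^15 = 32768 < 40000 ≤ 2^16 = 65536, so n = 16.

16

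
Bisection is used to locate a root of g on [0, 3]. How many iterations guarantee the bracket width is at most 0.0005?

Width after n steps is 3/2^n. Need 2^n ≥ 3/0.0005 = 6000.
2^12 = 4096 < 6000 ≤ 2^13 = 8192, so n = 13.

13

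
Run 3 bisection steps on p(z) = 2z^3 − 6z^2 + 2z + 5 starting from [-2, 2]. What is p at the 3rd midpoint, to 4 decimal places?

p(0) = 5 > 0, so the root lies in [-2, 0]
p(-1) = -5 < 0, so the root lies in [-1, 0]
p(-0.5) = 2.25 > 0, so the root lies in [-1, -0.5]

2.2500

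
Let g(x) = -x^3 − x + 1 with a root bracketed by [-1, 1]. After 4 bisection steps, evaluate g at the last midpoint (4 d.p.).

0.1309

midpoint 0: g = 1 > 0 → [0, 1]
midpoint 0.5: g = 0.375 > 0 → [0.5, 1]
midpoint 0.75: g = -0.171875 < 0 → [0.5, 0.75]
midpoint 0.625: g = 0.1309 > 0 → [0.625, 0.75]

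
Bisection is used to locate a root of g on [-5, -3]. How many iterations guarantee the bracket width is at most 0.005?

9

Width after n steps is 2/2^n. Need 2^n ≥ 2/0.005 = 400.
2^8 = 256 < 400 ≤ 2^9 = 512, so n = 9.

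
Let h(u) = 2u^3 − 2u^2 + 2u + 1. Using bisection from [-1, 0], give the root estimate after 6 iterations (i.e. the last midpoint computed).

-0.328125

u = -0.5 gives h = -0.75, negative; keep [-0.5, 0]
u = -0.25 gives h = 0.34375, positive; keep [-0.5, -0.25]
u = -0.375 gives h = -0.136719, negative; keep [-0.375, -0.25]
u = -0.3125 gives h = 0.1187, positive; keep [-0.375, -0.3125]
u = -0.34375 gives h = -0.0051, negative; keep [-0.34375, -0.3125]
u = -0.328125 gives h = 0.0578, positive; keep [-0.34375, -0.328125]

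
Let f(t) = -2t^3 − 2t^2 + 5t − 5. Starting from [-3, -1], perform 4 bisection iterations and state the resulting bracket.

[-2.5, -2.375]

m = -2, f(m) = -7 (−); new bracket [-3, -2]
m = -2.5, f(m) = 1.25 (+); new bracket [-2.5, -2]
m = -2.25, f(m) = -3.59375 (−); new bracket [-2.5, -2.25]
m = -2.375, f(m) = -1.3633 (−); new bracket [-2.5, -2.375]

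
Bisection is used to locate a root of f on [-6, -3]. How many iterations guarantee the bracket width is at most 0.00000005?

Width after n steps is 3/2^n. Need 2^n ≥ 3/0.00000005 = 60000000.
2^25 = 33554432 < 60000000 ≤ 2^26 = 67108864, so n = 26.

26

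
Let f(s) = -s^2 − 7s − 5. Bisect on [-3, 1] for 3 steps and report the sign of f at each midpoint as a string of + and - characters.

+--

f(-1) = 1 > 0, so the root lies in [-1, 1]
f(0) = -5 < 0, so the root lies in [-1, 0]
f(-0.5) = -1.75 < 0, so the root lies in [-1, -0.5]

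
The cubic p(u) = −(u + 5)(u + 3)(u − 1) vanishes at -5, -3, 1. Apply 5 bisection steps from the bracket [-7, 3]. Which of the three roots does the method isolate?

1

p(-2) = 9 > 0, so the root lies in [-2, 3]
p(0.5) = 9.625 > 0, so the root lies in [0.5, 3]
p(1.75) = -24.046875 < 0, so the root lies in [0.5, 1.75]
p(1.125) = -3.1582 < 0, so the root lies in [0.5, 1.125]
p(0.8125) = 4.155 > 0, so the root lies in [0.8125, 1.125]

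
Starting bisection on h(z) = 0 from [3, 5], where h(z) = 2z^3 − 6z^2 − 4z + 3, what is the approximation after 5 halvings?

midpoint 4: h = 19 > 0 → [3, 4]
midpoint 3.5: h = 1.25 > 0 → [3, 3.5]
midpoint 3.25: h = -4.71875 < 0 → [3.25, 3.5]
midpoint 3.375: h = -1.957 < 0 → [3.375, 3.5]
midpoint 3.4375: h = -0.4106 < 0 → [3.4375, 3.5]

3.4375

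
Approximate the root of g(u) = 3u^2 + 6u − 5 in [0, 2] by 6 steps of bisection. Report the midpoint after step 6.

g(1) = 4 > 0, so the root lies in [0, 1]
g(0.5) = -1.25 < 0, so the root lies in [0.5, 1]
g(0.75) = 1.1875 > 0, so the root lies in [0.5, 0.75]
g(0.625) = -0.0781 < 0, so the root lies in [0.625, 0.75]
g(0.6875) = 0.543 > 0, so the root lies in [0.625, 0.6875]
g(0.65625) = 0.2295 > 0, so the root lies in [0.625, 0.65625]

0.65625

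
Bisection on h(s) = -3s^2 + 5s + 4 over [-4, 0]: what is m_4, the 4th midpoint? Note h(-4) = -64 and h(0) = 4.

h(-2) = -18 < 0, so the root lies in [-2, 0]
h(-1) = -4 < 0, so the root lies in [-1, 0]
h(-0.5) = 0.75 > 0, so the root lies in [-1, -0.5]
h(-0.75) = -1.4375 < 0, so the root lies in [-0.75, -0.5]

-0.75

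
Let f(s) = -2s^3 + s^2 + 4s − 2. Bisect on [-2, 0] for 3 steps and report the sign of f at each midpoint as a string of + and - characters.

midpoint -1: f = -3 < 0 → [-2, -1]
midpoint -1.5: f = 1 > 0 → [-1.5, -1]
midpoint -1.25: f = -1.53125 < 0 → [-1.5, -1.25]

-+-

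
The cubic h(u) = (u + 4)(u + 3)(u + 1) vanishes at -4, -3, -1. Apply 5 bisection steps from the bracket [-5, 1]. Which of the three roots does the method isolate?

-1

h(-2) = -2 < 0, so the root lies in [-2, 1]
h(-0.5) = 4.375 > 0, so the root lies in [-2, -0.5]
h(-1.25) = -1.203125 < 0, so the root lies in [-1.25, -0.5]
h(-0.875) = 0.8301 > 0, so the root lies in [-1.25, -0.875]
h(-1.0625) = -0.3557 < 0, so the root lies in [-1.0625, -0.875]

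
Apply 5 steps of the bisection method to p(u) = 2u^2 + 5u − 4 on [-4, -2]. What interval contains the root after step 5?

[-3.1875, -3.125]

midpoint -3: p = -1 < 0 → [-4, -3]
midpoint -3.5: p = 3 > 0 → [-3.5, -3]
midpoint -3.25: p = 0.875 > 0 → [-3.25, -3]
midpoint -3.125: p = -0.0938 < 0 → [-3.25, -3.125]
midpoint -3.1875: p = 0.3828 > 0 → [-3.1875, -3.125]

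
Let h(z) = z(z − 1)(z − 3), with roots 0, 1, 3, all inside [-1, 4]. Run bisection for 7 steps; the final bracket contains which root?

3

midpoint 1.5: h = -1.125 < 0 → [1.5, 4]
midpoint 2.75: h = -1.203125 < 0 → [2.75, 4]
midpoint 3.375: h = 3.005859 > 0 → [2.75, 3.375]
midpoint 3.0625: h = 0.3948 > 0 → [2.75, 3.0625]
midpoint 2.90625: h = -0.5194 < 0 → [2.90625, 3.0625]
midpoint 2.984375: h = -0.0925 < 0 → [2.984375, 3.0625]
midpoint 3.0234375: h = 0.1434 > 0 → [2.984375, 3.0234375]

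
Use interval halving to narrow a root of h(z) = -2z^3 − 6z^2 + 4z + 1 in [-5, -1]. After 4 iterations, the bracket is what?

z = -3 gives h = -11, negative; keep [-5, -3]
z = -4 gives h = 17, positive; keep [-4, -3]
z = -3.5 gives h = -0.75, negative; keep [-4, -3.5]
z = -3.75 gives h = 7.0938, positive; keep [-3.75, -3.5]

[-3.75, -3.5]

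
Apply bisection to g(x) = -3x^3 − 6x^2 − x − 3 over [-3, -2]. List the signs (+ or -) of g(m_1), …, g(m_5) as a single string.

+++-+

midpoint -2.5: g = 8.875 > 0 → [-2.5, -2]
midpoint -2.25: g = 3.046875 > 0 → [-2.25, -2]
midpoint -2.125: g = 0.818359 > 0 → [-2.125, -2]
midpoint -2.0625: g = -0.1399 < 0 → [-2.125, -2.0625]
midpoint -2.09375: g = 0.3267 > 0 → [-2.09375, -2.0625]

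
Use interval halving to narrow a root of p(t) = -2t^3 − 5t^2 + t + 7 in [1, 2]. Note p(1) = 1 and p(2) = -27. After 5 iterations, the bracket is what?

[1.0625, 1.09375]

m = 1.5, p(m) = -9.5 (−); new bracket [1, 1.5]
m = 1.25, p(m) = -3.46875 (−); new bracket [1, 1.25]
m = 1.125, p(m) = -1.050781 (−); new bracket [1, 1.125]
m = 1.0625, p(m) = 0.019 (+); new bracket [1.0625, 1.125]
m = 1.09375, p(m) = -0.5046 (−); new bracket [1.0625, 1.09375]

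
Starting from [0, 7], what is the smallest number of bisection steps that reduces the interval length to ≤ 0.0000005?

Width after n steps is 7/2^n. Need 2^n ≥ 7/0.0000005 = 14000000.
2^23 = 8388608 < 14000000 ≤ 2^24 = 16777216, so n = 24.

24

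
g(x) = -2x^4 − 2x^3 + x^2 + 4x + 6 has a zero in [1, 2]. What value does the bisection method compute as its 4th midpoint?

midpoint 1.5: g = -2.625 < 0 → [1, 1.5]
midpoint 1.25: g = 3.773438 > 0 → [1.25, 1.5]
midpoint 1.375: g = 1.04248 > 0 → [1.375, 1.5]
midpoint 1.4375: g = -0.6646 < 0 → [1.375, 1.4375]

1.4375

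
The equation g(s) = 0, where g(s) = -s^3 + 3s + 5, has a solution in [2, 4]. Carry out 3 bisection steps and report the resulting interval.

s = 3 gives g = -13, negative; keep [2, 3]
s = 2.5 gives g = -3.125, negative; keep [2, 2.5]
s = 2.25 gives g = 0.359375, positive; keep [2.25, 2.5]

[2.25, 2.5]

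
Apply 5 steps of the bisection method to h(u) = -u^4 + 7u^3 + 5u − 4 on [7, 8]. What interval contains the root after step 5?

m = 7.5, h(m) = -177.4375 (−); new bracket [7, 7.5]
m = 7.25, h(m) = -63.019531 (−); new bracket [7, 7.25]
m = 7.125, h(m) = -13.588135 (−); new bracket [7, 7.125]
m = 7.0625, h(m) = 9.2956 (+); new bracket [7.0625, 7.125]
m = 7.09375, h(m) = -1.9969 (−); new bracket [7.0625, 7.09375]

[7.0625, 7.09375]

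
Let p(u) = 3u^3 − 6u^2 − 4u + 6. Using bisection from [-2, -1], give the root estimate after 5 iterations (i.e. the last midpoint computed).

-1.03125

u = -1.5 gives p = -11.625, negative; keep [-1.5, -1]
u = -1.25 gives p = -4.234375, negative; keep [-1.25, -1]
u = -1.125 gives p = -1.365234, negative; keep [-1.125, -1]
u = -1.0625 gives p = -0.1218, negative; keep [-1.0625, -1]
u = -1.03125 gives p = 0.454, positive; keep [-1.0625, -1.03125]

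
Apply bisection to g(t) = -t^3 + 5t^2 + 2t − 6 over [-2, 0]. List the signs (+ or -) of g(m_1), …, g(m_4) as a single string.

-++-

m = -1, g(m) = -2 (−); new bracket [-2, -1]
m = -1.5, g(m) = 5.625 (+); new bracket [-1.5, -1]
m = -1.25, g(m) = 1.265625 (+); new bracket [-1.25, -1]
m = -1.125, g(m) = -0.498 (−); new bracket [-1.25, -1.125]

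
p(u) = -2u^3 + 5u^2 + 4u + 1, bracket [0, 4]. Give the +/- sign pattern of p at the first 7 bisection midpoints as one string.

++--+-+

m = 2, p(m) = 13 (+); new bracket [2, 4]
m = 3, p(m) = 4 (+); new bracket [3, 4]
m = 3.5, p(m) = -9.5 (−); new bracket [3, 3.5]
m = 3.25, p(m) = -1.8438 (−); new bracket [3, 3.25]
m = 3.125, p(m) = 1.293 (+); new bracket [3.125, 3.25]
m = 3.1875, p(m) = -0.2202 (−); new bracket [3.125, 3.1875]
m = 3.15625, p(m) = 0.55 (+); new bracket [3.15625, 3.1875]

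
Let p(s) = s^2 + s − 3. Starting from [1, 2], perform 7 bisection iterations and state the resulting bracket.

[1.296875, 1.3046875]

p(1.5) = 0.75 > 0, so the root lies in [1, 1.5]
p(1.25) = -0.1875 < 0, so the root lies in [1.25, 1.5]
p(1.375) = 0.265625 > 0, so the root lies in [1.25, 1.375]
p(1.3125) = 0.0352 > 0, so the root lies in [1.25, 1.3125]
p(1.28125) = -0.0771 < 0, so the root lies in [1.28125, 1.3125]
p(1.296875) = -0.0212 < 0, so the root lies in [1.296875, 1.3125]
p(1.3046875) = 0.0069 > 0, so the root lies in [1.296875, 1.3046875]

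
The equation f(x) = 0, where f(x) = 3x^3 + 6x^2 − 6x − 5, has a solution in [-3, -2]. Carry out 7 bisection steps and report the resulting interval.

m = -2.5, f(m) = 0.625 (+); new bracket [-3, -2.5]
m = -2.75, f(m) = -5.515625 (−); new bracket [-2.75, -2.5]
m = -2.625, f(m) = -2.169922 (−); new bracket [-2.625, -2.5]
m = -2.5625, f(m) = -0.7058 (−); new bracket [-2.5625, -2.5]
m = -2.53125, f(m) = -0.024 (−); new bracket [-2.53125, -2.5]
m = -2.515625, f(m) = 0.3046 (+); new bracket [-2.53125, -2.515625]
m = -2.5234375, f(m) = 0.1413 (+); new bracket [-2.53125, -2.5234375]

[-2.53125, -2.5234375]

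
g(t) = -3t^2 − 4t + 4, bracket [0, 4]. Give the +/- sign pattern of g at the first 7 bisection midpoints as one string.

g(2) = -16 < 0, so the root lies in [0, 2]
g(1) = -3 < 0, so the root lies in [0, 1]
g(0.5) = 1.25 > 0, so the root lies in [0.5, 1]
g(0.75) = -0.6875 < 0, so the root lies in [0.5, 0.75]
g(0.625) = 0.3281 > 0, so the root lies in [0.625, 0.75]
g(0.6875) = -0.168 < 0, so the root lies in [0.625, 0.6875]
g(0.65625) = 0.083 > 0, so the root lies in [0.65625, 0.6875]

--+-+-+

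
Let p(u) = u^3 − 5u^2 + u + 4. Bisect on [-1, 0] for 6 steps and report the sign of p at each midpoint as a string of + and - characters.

m = -0.5, p(m) = 2.125 (+); new bracket [-1, -0.5]
m = -0.75, p(m) = 0.015625 (+); new bracket [-1, -0.75]
m = -0.875, p(m) = -1.373047 (−); new bracket [-0.875, -0.75]
m = -0.8125, p(m) = -0.6497 (−); new bracket [-0.8125, -0.75]
m = -0.78125, p(m) = -0.3098 (−); new bracket [-0.78125, -0.75]
m = -0.765625, p(m) = -0.1453 (−); new bracket [-0.765625, -0.75]

++----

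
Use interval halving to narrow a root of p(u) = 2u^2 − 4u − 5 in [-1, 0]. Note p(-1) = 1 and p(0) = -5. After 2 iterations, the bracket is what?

[-1, -0.75]

p(-0.5) = -2.5 < 0, so the root lies in [-1, -0.5]
p(-0.75) = -0.875 < 0, so the root lies in [-1, -0.75]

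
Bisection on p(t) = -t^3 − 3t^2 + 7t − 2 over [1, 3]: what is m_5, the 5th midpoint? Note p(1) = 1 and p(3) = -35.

p(2) = -8 < 0, so the root lies in [1, 2]
p(1.5) = -1.625 < 0, so the root lies in [1, 1.5]
p(1.25) = 0.109375 > 0, so the root lies in [1.25, 1.5]
p(1.375) = -0.6465 < 0, so the root lies in [1.25, 1.375]
p(1.3125) = -0.2415 < 0, so the root lies in [1.25, 1.3125]

1.3125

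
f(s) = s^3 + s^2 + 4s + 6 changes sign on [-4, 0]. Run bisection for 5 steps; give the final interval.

s = -2 gives f = -6, negative; keep [-2, 0]
s = -1 gives f = 2, positive; keep [-2, -1]
s = -1.5 gives f = -1.125, negative; keep [-1.5, -1]
s = -1.25 gives f = 0.6094, positive; keep [-1.5, -1.25]
s = -1.375 gives f = -0.209, negative; keep [-1.375, -1.25]

[-1.375, -1.25]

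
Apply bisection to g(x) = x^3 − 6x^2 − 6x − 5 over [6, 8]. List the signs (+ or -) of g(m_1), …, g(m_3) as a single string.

midpoint 7: g = 2 > 0 → [6, 7]
midpoint 6.5: g = -22.875 < 0 → [6.5, 7]
midpoint 6.75: g = -11.328125 < 0 → [6.75, 7]

+--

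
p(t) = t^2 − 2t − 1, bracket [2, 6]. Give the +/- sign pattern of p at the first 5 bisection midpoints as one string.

+++--

t = 4 gives p = 7, positive; keep [2, 4]
t = 3 gives p = 2, positive; keep [2, 3]
t = 2.5 gives p = 0.25, positive; keep [2, 2.5]
t = 2.25 gives p = -0.4375, negative; keep [2.25, 2.5]
t = 2.375 gives p = -0.1094, negative; keep [2.375, 2.5]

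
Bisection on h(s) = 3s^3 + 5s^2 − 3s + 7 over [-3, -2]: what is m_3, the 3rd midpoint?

midpoint -2.5: h = -1.125 < 0 → [-2.5, -2]
midpoint -2.25: h = 4.890625 > 0 → [-2.5, -2.25]
midpoint -2.375: h = 2.138672 > 0 → [-2.5, -2.375]

-2.375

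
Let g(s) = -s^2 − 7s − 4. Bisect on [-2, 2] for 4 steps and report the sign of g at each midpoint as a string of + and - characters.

-+-+

g(0) = -4 < 0, so the root lies in [-2, 0]
g(-1) = 2 > 0, so the root lies in [-1, 0]
g(-0.5) = -0.75 < 0, so the root lies in [-1, -0.5]
g(-0.75) = 0.6875 > 0, so the root lies in [-0.75, -0.5]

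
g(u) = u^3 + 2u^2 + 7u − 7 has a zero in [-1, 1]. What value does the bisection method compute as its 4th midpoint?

0.875

midpoint 0: g = -7 < 0 → [0, 1]
midpoint 0.5: g = -2.875 < 0 → [0.5, 1]
midpoint 0.75: g = -0.203125 < 0 → [0.75, 1]
midpoint 0.875: g = 1.3262 > 0 → [0.75, 0.875]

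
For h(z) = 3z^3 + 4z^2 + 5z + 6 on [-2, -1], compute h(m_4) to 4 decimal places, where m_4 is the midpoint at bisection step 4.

-0.4548

midpoint -1.5: h = -2.625 < 0 → [-1.5, -1]
midpoint -1.25: h = 0.140625 > 0 → [-1.5, -1.25]
midpoint -1.375: h = -1.111328 < 0 → [-1.375, -1.25]
midpoint -1.3125: h = -0.4548 < 0 → [-1.3125, -1.25]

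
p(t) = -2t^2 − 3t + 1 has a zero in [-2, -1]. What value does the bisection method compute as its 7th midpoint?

-1.7734375

midpoint -1.5: p = 1 > 0 → [-2, -1.5]
midpoint -1.75: p = 0.125 > 0 → [-2, -1.75]
midpoint -1.875: p = -0.40625 < 0 → [-1.875, -1.75]
midpoint -1.8125: p = -0.1328 < 0 → [-1.8125, -1.75]
midpoint -1.78125: p = -0.002 < 0 → [-1.78125, -1.75]
midpoint -1.765625: p = 0.062 > 0 → [-1.78125, -1.765625]
midpoint -1.7734375: p = 0.0302 > 0 → [-1.78125, -1.7734375]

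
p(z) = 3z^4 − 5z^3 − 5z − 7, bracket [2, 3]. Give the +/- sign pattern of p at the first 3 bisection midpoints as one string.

++-

p(2.5) = 19.5625 > 0, so the root lies in [2, 2.5]
p(2.25) = 1.683594 > 0, so the root lies in [2, 2.25]
p(2.125) = -4.430908 < 0, so the root lies in [2.125, 2.25]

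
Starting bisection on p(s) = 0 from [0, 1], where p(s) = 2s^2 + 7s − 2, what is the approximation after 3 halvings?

0.375

midpoint 0.5: p = 2 > 0 → [0, 0.5]
midpoint 0.25: p = -0.125 < 0 → [0.25, 0.5]
midpoint 0.375: p = 0.90625 > 0 → [0.25, 0.375]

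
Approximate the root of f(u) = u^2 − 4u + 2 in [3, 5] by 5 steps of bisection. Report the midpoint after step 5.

f(4) = 2 > 0, so the root lies in [3, 4]
f(3.5) = 0.25 > 0, so the root lies in [3, 3.5]
f(3.25) = -0.4375 < 0, so the root lies in [3.25, 3.5]
f(3.375) = -0.1094 < 0, so the root lies in [3.375, 3.5]
f(3.4375) = 0.0664 > 0, so the root lies in [3.375, 3.4375]

3.4375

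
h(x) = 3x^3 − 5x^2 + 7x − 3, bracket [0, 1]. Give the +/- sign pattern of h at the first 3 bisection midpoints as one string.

-++

x = 0.5 gives h = -0.375, negative; keep [0.5, 1]
x = 0.75 gives h = 0.703125, positive; keep [0.5, 0.75]
x = 0.625 gives h = 0.154297, positive; keep [0.5, 0.625]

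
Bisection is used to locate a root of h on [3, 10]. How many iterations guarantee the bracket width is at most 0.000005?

21

Width after n steps is 7/2^n. Need 2^n ≥ 7/0.000005 = 1400000.
2^20 = 1048576 < 1400000 ≤ 2^21 = 2097152, so n = 21.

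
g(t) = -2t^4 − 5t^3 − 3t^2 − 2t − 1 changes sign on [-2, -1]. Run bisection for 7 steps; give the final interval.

midpoint -1.5: g = 2 > 0 → [-2, -1.5]
midpoint -1.75: g = 1.351562 > 0 → [-2, -1.75]
midpoint -1.875: g = 0.442871 > 0 → [-2, -1.875]
midpoint -1.9375: g = -0.2044 < 0 → [-1.9375, -1.875]
midpoint -1.90625: g = 0.1368 > 0 → [-1.9375, -1.90625]
midpoint -1.921875: g = -0.0293 < 0 → [-1.921875, -1.90625]
midpoint -1.9140625: g = 0.0549 > 0 → [-1.921875, -1.9140625]

[-1.921875, -1.9140625]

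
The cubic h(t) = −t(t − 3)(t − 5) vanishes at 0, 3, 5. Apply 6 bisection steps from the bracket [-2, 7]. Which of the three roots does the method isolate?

t = 2.5 gives h = -3.125, negative; keep [-2, 2.5]
t = 0.25 gives h = -3.265625, negative; keep [-2, 0.25]
t = -0.875 gives h = 19.919922, positive; keep [-0.875, 0.25]
t = -0.3125 gives h = 5.4993, positive; keep [-0.3125, 0.25]
t = -0.03125 gives h = 0.4766, positive; keep [-0.03125, 0.25]
t = 0.109375 gives h = -1.5462, negative; keep [-0.03125, 0.109375]

0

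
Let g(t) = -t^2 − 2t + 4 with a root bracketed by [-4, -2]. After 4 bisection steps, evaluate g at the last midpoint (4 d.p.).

midpoint -3: g = 1 > 0 → [-4, -3]
midpoint -3.5: g = -1.25 < 0 → [-3.5, -3]
midpoint -3.25: g = -0.0625 < 0 → [-3.25, -3]
midpoint -3.125: g = 0.4844 > 0 → [-3.25, -3.125]

0.4844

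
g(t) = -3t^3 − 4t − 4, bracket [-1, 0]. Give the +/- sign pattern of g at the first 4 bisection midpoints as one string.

-+--

g(-0.5) = -1.625 < 0, so the root lies in [-1, -0.5]
g(-0.75) = 0.265625 > 0, so the root lies in [-0.75, -0.5]
g(-0.625) = -0.767578 < 0, so the root lies in [-0.75, -0.625]
g(-0.6875) = -0.2751 < 0, so the root lies in [-0.75, -0.6875]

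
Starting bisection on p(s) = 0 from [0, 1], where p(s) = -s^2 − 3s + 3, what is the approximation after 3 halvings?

0.875

p(0.5) = 1.25 > 0, so the root lies in [0.5, 1]
p(0.75) = 0.1875 > 0, so the root lies in [0.75, 1]
p(0.875) = -0.390625 < 0, so the root lies in [0.75, 0.875]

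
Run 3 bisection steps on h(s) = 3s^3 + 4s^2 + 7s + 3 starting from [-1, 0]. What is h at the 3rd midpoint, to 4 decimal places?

-0.5449

h(-0.5) = 0.125 > 0, so the root lies in [-1, -0.5]
h(-0.75) = -1.265625 < 0, so the root lies in [-0.75, -0.5]
h(-0.625) = -0.544922 < 0, so the root lies in [-0.625, -0.5]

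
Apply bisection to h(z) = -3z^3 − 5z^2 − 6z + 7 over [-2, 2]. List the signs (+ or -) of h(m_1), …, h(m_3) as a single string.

+-+

m = 0, h(m) = 7 (+); new bracket [0, 2]
m = 1, h(m) = -7 (−); new bracket [0, 1]
m = 0.5, h(m) = 2.375 (+); new bracket [0.5, 1]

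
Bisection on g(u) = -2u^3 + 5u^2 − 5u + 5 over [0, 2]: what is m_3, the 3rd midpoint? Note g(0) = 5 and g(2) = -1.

1.75

m = 1, g(m) = 3 (+); new bracket [1, 2]
m = 1.5, g(m) = 2 (+); new bracket [1.5, 2]
m = 1.75, g(m) = 0.84375 (+); new bracket [1.75, 2]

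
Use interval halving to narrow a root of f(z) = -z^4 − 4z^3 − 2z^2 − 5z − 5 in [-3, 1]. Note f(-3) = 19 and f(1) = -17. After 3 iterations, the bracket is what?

[-1, -0.5]

z = -1 gives f = 1, positive; keep [-1, 1]
z = 0 gives f = -5, negative; keep [-1, 0]
z = -0.5 gives f = -2.5625, negative; keep [-1, -0.5]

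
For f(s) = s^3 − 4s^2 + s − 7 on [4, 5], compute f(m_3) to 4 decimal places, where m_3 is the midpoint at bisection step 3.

midpoint 4.5: f = 7.625 > 0 → [4, 4.5]
midpoint 4.25: f = 1.765625 > 0 → [4, 4.25]
midpoint 4.125: f = -0.748047 < 0 → [4.125, 4.25]

-0.7480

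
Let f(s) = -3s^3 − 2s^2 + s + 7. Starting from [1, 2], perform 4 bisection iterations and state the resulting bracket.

[1.1875, 1.25]

s = 1.5 gives f = -6.125, negative; keep [1, 1.5]
s = 1.25 gives f = -0.734375, negative; keep [1, 1.25]
s = 1.125 gives f = 1.322266, positive; keep [1.125, 1.25]
s = 1.1875 gives f = 0.3435, positive; keep [1.1875, 1.25]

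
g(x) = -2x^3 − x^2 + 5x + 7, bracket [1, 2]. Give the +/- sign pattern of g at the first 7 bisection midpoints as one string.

m = 1.5, g(m) = 5.5 (+); new bracket [1.5, 2]
m = 1.75, g(m) = 1.96875 (+); new bracket [1.75, 2]
m = 1.875, g(m) = -0.324219 (−); new bracket [1.75, 1.875]
m = 1.8125, g(m) = 0.8687 (+); new bracket [1.8125, 1.875]
m = 1.84375, g(m) = 0.284 (+); new bracket [1.84375, 1.875]
m = 1.859375, g(m) = -0.0171 (−); new bracket [1.84375, 1.859375]
m = 1.8515625, g(m) = 0.1342 (+); new bracket [1.8515625, 1.859375]

++-++-+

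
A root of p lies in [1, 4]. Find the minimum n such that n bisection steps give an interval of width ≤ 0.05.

Width after n steps is 3/2^n. Need 2^n ≥ 3/0.05 = 60.
2^5 = 32 < 60 ≤ 2^6 = 64, so n = 6.

6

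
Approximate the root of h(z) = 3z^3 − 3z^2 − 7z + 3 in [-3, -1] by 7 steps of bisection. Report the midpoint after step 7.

midpoint -2: h = -19 < 0 → [-2, -1]
midpoint -1.5: h = -3.375 < 0 → [-1.5, -1]
midpoint -1.25: h = 1.203125 > 0 → [-1.5, -1.25]
midpoint -1.375: h = -0.8457 < 0 → [-1.375, -1.25]
midpoint -1.3125: h = 0.2366 > 0 → [-1.375, -1.3125]
midpoint -1.34375: h = -0.2898 < 0 → [-1.34375, -1.3125]
midpoint -1.328125: h = -0.023 < 0 → [-1.328125, -1.3125]

-1.328125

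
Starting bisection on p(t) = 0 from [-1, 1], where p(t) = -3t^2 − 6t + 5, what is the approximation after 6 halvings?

0.65625

p(0) = 5 > 0, so the root lies in [0, 1]
p(0.5) = 1.25 > 0, so the root lies in [0.5, 1]
p(0.75) = -1.1875 < 0, so the root lies in [0.5, 0.75]
p(0.625) = 0.0781 > 0, so the root lies in [0.625, 0.75]
p(0.6875) = -0.543 < 0, so the root lies in [0.625, 0.6875]
p(0.65625) = -0.2295 < 0, so the root lies in [0.625, 0.65625]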